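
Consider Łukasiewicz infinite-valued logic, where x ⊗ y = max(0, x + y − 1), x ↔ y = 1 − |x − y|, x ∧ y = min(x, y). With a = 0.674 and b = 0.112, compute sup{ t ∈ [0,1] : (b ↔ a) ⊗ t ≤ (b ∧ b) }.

b ↔ a = 1 − |0.112 − 0.674| = 1 − 0.562 = 0.438
So the left factor is b ↔ a = 0.438.
b ∧ b = min(0.112, 0.112) = 0.112
So the right-hand bound is b ∧ b = 0.112.
The residuum of the Łukasiewicz t-norm gives the supremum: min(1, 1 − 0.438 + 0.112).
1 − 0.438 + 0.112 = 0.674, so t = min(1, 0.674) = 0.674.
Check: 0.438 ⊗ 0.674 = max(0, 0.112) = 0.112 ≤ 0.112.

0.674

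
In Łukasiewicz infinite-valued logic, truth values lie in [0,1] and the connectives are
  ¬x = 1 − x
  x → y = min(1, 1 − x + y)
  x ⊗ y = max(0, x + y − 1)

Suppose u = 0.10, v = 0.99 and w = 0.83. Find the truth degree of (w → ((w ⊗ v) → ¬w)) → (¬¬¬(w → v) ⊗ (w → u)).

w ⊗ v = max(0, 0.83 + 0.99 − 1) = max(0, 0.82) = 0.82
¬w = 1 − 0.83 = 0.17
(w ⊗ v) → ¬w = min(1, 1 − 0.82 + 0.17) = min(1, 0.35) = 0.35
w → ((w ⊗ v) → ¬w) = min(1, 1 − 0.83 + 0.35) = min(1, 0.52) = 0.52
w → v = min(1, 1 − 0.83 + 0.99) = min(1, 1.16) = 1.00
¬(w → v) = 1 − 1.00 = 0.00
¬¬(w → v) = 1 − 0.00 = 1.00
¬¬¬(w → v) = 1 − 1.00 = 0.00
w → u = min(1, 1 − 0.83 + 0.10) = min(1, 0.27) = 0.27
¬¬¬(w → v) ⊗ (w → u) = max(0, 0.00 + 0.27 − 1) = max(0, -0.73) = 0.00
(w → ((w ⊗ v) → ¬w)) → (¬¬¬(w → v) ⊗ (w → u)) = min(1, 1 − 0.52 + 0.00) = min(1, 0.48) = 0.48

0.48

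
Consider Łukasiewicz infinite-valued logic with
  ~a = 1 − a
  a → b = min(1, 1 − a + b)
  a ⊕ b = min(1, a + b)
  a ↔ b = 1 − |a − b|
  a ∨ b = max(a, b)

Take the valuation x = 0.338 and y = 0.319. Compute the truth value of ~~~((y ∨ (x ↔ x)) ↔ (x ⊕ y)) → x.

0.995

x ↔ x = 1 − |0.338 − 0.338| = 1 − 0.000 = 1.000
y ∨ (x ↔ x) = max(0.319, 1.000) = 1.000
x ⊕ y = min(1, 0.338 + 0.319) = min(1, 0.657) = 0.657
(y ∨ (x ↔ x)) ↔ (x ⊕ y) = 1 − |1.000 − 0.657| = 1 − 0.343 = 0.657
~((y ∨ (x ↔ x)) ↔ (x ⊕ y)) = 1 − 0.657 = 0.343
~~((y ∨ (x ↔ x)) ↔ (x ⊕ y)) = 1 − 0.343 = 0.657
~~~((y ∨ (x ↔ x)) ↔ (x ⊕ y)) = 1 − 0.657 = 0.343
~~~((y ∨ (x ↔ x)) ↔ (x ⊕ y)) → x = min(1, 1 − 0.343 + 0.338) = min(1, 0.995) = 0.995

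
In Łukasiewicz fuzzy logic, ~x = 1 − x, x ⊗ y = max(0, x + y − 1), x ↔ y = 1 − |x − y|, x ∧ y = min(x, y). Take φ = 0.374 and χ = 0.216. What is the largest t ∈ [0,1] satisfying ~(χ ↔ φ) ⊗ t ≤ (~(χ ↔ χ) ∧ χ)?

0.842

χ ↔ φ = 1 − |0.216 − 0.374| = 1 − 0.158 = 0.842
~(χ ↔ φ) = 1 − 0.842 = 0.158
So the left factor is ~(χ ↔ φ) = 0.158.
χ ↔ χ = 1 − |0.216 − 0.216| = 1 − 0.000 = 1.000
~(χ ↔ χ) = 1 − 1.000 = 0.000
~(χ ↔ χ) ∧ χ = min(0.000, 0.216) = 0.000
So the right-hand bound is ~(χ ↔ χ) ∧ χ = 0.000.
The residuum of the Łukasiewicz t-norm gives the supremum: min(1, 1 − 0.158 + 0.000).
1 − 0.158 + 0.000 = 0.842, so t = min(1, 0.842) = 0.842.
Check: 0.158 ⊗ 0.842 = max(0, 0.000) = 0.000 ≤ 0.000.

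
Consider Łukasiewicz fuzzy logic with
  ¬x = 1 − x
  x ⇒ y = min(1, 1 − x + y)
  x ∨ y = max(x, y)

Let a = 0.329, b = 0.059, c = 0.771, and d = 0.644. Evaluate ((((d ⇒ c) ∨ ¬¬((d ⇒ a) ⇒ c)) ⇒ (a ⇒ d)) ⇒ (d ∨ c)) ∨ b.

d ⇒ c = min(1, 1 − 0.644 + 0.771) = min(1, 1.127) = 1.000
d ⇒ a = min(1, 1 − 0.644 + 0.329) = min(1, 0.685) = 0.685
(d ⇒ a) ⇒ c = min(1, 1 − 0.685 + 0.771) = min(1, 1.086) = 1.000
¬((d ⇒ a) ⇒ c) = 1 − 1.000 = 0.000
¬¬((d ⇒ a) ⇒ c) = 1 − 0.000 = 1.000
(d ⇒ c) ∨ ¬¬((d ⇒ a) ⇒ c) = max(1.000, 1.000) = 1.000
a ⇒ d = min(1, 1 − 0.329 + 0.644) = min(1, 1.315) = 1.000
((d ⇒ c) ∨ ¬¬((d ⇒ a) ⇒ c)) ⇒ (a ⇒ d) = min(1, 1 − 1.000 + 1.000) = min(1, 1.000) = 1.000
d ∨ c = max(0.644, 0.771) = 0.771
(((d ⇒ c) ∨ ¬¬((d ⇒ a) ⇒ c)) ⇒ (a ⇒ d)) ⇒ (d ∨ c) = min(1, 1 − 1.000 + 0.771) = min(1, 0.771) = 0.771
((((d ⇒ c) ∨ ¬¬((d ⇒ a) ⇒ c)) ⇒ (a ⇒ d)) ⇒ (d ∨ c)) ∨ b = max(0.771, 0.059) = 0.771

0.771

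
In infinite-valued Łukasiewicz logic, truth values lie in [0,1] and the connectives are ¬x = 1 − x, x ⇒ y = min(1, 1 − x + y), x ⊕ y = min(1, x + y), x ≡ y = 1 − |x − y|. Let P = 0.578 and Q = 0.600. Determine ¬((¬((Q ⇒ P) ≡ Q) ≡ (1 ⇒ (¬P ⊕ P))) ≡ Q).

0.222

Q ⇒ P = min(1, 1 − 0.600 + 0.578) = min(1, 0.978) = 0.978
(Q ⇒ P) ≡ Q = 1 − |0.978 − 0.600| = 1 − 0.378 = 0.622
¬((Q ⇒ P) ≡ Q) = 1 − 0.622 = 0.378
¬P = 1 − 0.578 = 0.422
¬P ⊕ P = min(1, 0.422 + 0.578) = min(1, 1.000) = 1.000
1 ⇒ (¬P ⊕ P) = min(1, 1 − 1.000 + 1.000) = min(1, 1.000) = 1.000
¬((Q ⇒ P) ≡ Q) ≡ (1 ⇒ (¬P ⊕ P)) = 1 − |0.378 − 1.000| = 1 − 0.622 = 0.378
(¬((Q ⇒ P) ≡ Q) ≡ (1 ⇒ (¬P ⊕ P))) ≡ Q = 1 − |0.378 − 0.600| = 1 − 0.222 = 0.778
¬((¬((Q ⇒ P) ≡ Q) ≡ (1 ⇒ (¬P ⊕ P))) ≡ Q) = 1 − 0.778 = 0.222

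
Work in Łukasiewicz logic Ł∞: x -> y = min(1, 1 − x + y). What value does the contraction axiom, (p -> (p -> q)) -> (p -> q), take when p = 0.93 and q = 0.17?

0.93

p -> q = min(1, 1 − 0.93 + 0.17) = min(1, 0.24) = 0.24
p -> (p -> q) = min(1, 1 − 0.93 + 0.24) = min(1, 0.31) = 0.31
(p -> (p -> q)) -> (p -> q) = min(1, 1 − 0.31 + 0.24) = min(1, 0.93) = 0.93
(The value 0.93 < 1 shows this instance is not satisfied; fails in Ł∞ (the t-norm is not idempotent).)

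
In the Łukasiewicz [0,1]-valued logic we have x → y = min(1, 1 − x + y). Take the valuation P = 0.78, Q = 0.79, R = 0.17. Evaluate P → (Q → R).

Q → R = min(1, 1 − 0.79 + 0.17) = min(1, 0.38) = 0.38
P → (Q → R) = min(1, 1 − 0.78 + 0.38) = min(1, 0.60) = 0.60

0.60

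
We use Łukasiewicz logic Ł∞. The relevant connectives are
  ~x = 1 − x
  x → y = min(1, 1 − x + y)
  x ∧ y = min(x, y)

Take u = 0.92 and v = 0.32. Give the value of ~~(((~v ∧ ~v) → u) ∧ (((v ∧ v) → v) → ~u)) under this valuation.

~v = 1 − 0.32 = 0.68
~v ∧ ~v = min(0.68, 0.68) = 0.68
(~v ∧ ~v) → u = min(1, 1 − 0.68 + 0.92) = min(1, 1.24) = 1.00
v ∧ v = min(0.32, 0.32) = 0.32
(v ∧ v) → v = min(1, 1 − 0.32 + 0.32) = min(1, 1.00) = 1.00
~u = 1 − 0.92 = 0.08
((v ∧ v) → v) → ~u = min(1, 1 − 1.00 + 0.08) = min(1, 0.08) = 0.08
((~v ∧ ~v) → u) ∧ (((v ∧ v) → v) → ~u) = min(1.00, 0.08) = 0.08
~(((~v ∧ ~v) → u) ∧ (((v ∧ v) → v) → ~u)) = 1 − 0.08 = 0.92
~~(((~v ∧ ~v) → u) ∧ (((v ∧ v) → v) → ~u)) = 1 − 0.92 = 0.08

0.08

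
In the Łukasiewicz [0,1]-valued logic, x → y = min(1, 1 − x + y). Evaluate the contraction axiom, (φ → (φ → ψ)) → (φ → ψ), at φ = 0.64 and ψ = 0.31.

0.67

φ → ψ = min(1, 1 − 0.64 + 0.31) = min(1, 0.67) = 0.67
φ → (φ → ψ) = min(1, 1 − 0.64 + 0.67) = min(1, 1.03) = 1.00
(φ → (φ → ψ)) → (φ → ψ) = min(1, 1 − 1.00 + 0.67) = min(1, 0.67) = 0.67
(The value 0.67 < 1 shows this instance is not satisfied; fails in Ł∞ (the t-norm is not idempotent).)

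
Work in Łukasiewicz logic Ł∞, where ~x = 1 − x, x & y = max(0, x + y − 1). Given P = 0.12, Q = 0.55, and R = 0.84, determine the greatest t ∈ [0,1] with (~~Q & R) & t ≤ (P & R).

~Q = 1 − 0.55 = 0.45
~~Q = 1 − 0.45 = 0.55
~~Q & R = max(0, 0.55 + 0.84 − 1) = max(0, 0.39) = 0.39
So the left factor is ~~Q & R = 0.39.
P & R = max(0, 0.12 + 0.84 − 1) = max(0, -0.04) = 0.00
So the right-hand bound is P & R = 0.00.
The residuum of the Łukasiewicz t-norm gives the supremum: min(1, 1 − 0.39 + 0.00).
1 − 0.39 + 0.00 = 0.61, so t = min(1, 0.61) = 0.61.
Check: 0.39 & 0.61 = max(0, 0.00) = 0.00 ≤ 0.00.

0.61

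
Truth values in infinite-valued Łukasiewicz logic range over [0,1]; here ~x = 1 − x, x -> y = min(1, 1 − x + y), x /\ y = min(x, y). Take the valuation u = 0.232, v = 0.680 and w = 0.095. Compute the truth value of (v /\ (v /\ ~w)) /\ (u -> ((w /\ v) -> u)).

0.680

~w = 1 − 0.095 = 0.905
v /\ ~w = min(0.680, 0.905) = 0.680
v /\ (v /\ ~w) = min(0.680, 0.680) = 0.680
w /\ v = min(0.095, 0.680) = 0.095
(w /\ v) -> u = min(1, 1 − 0.095 + 0.232) = min(1, 1.137) = 1.000
u -> ((w /\ v) -> u) = min(1, 1 − 0.232 + 1.000) = min(1, 1.768) = 1.000
(v /\ (v /\ ~w)) /\ (u -> ((w /\ v) -> u)) = min(0.680, 1.000) = 0.680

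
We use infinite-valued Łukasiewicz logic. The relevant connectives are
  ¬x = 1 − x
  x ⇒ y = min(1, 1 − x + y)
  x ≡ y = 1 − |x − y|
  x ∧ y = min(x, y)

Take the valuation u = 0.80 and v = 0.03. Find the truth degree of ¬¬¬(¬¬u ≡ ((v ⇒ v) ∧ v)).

¬u = 1 − 0.80 = 0.20
¬¬u = 1 − 0.20 = 0.80
v ⇒ v = min(1, 1 − 0.03 + 0.03) = min(1, 1.00) = 1.00
(v ⇒ v) ∧ v = min(1.00, 0.03) = 0.03
¬¬u ≡ ((v ⇒ v) ∧ v) = 1 − |0.80 − 0.03| = 1 − 0.77 = 0.23
¬(¬¬u ≡ ((v ⇒ v) ∧ v)) = 1 − 0.23 = 0.77
¬¬(¬¬u ≡ ((v ⇒ v) ∧ v)) = 1 − 0.77 = 0.23
¬¬¬(¬¬u ≡ ((v ⇒ v) ∧ v)) = 1 − 0.23 = 0.77

0.77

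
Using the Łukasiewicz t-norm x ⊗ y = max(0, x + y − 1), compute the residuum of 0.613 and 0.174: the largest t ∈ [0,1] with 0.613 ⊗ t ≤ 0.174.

The residuum of the Łukasiewicz t-norm gives the supremum: min(1, 1 − 0.613 + 0.174).
1 − 0.613 + 0.174 = 0.561, so t = min(1, 0.561) = 0.561.
Check: 0.613 ⊗ 0.561 = max(0, 0.174) = 0.174 ≤ 0.174.

0.561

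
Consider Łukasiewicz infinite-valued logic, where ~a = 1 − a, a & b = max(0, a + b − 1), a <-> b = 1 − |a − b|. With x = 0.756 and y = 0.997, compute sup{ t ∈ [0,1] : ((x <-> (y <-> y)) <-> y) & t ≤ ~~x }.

0.997

y <-> y = 1 − |0.997 − 0.997| = 1 − 0.000 = 1.000
x <-> (y <-> y) = 1 − |0.756 − 1.000| = 1 − 0.244 = 0.756
(x <-> (y <-> y)) <-> y = 1 − |0.756 − 0.997| = 1 − 0.241 = 0.759
So the left factor is (x <-> (y <-> y)) <-> y = 0.759.
~x = 1 − 0.756 = 0.244
~~x = 1 − 0.244 = 0.756
So the right-hand bound is ~~x = 0.756.
The residuum of the Łukasiewicz t-norm gives the supremum: min(1, 1 − 0.759 + 0.756).
1 − 0.759 + 0.756 = 0.997, so t = min(1, 0.997) = 0.997.
Check: 0.759 & 0.997 = max(0, 0.756) = 0.756 ≤ 0.756.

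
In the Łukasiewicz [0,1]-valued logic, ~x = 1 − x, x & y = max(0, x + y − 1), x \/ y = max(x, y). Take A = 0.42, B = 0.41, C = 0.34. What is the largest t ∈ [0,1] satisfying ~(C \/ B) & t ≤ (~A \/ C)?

C \/ B = max(0.34, 0.41) = 0.41
~(C \/ B) = 1 − 0.41 = 0.59
So the left factor is ~(C \/ B) = 0.59.
~A = 1 − 0.42 = 0.58
~A \/ C = max(0.58, 0.34) = 0.58
So the right-hand bound is ~A \/ C = 0.58.
The residuum of the Łukasiewicz t-norm gives the supremum: min(1, 1 − 0.59 + 0.58).
1 − 0.59 + 0.58 = 0.99, so t = min(1, 0.99) = 0.99.
Check: 0.59 & 0.99 = max(0, 0.58) = 0.58 ≤ 0.58.

0.99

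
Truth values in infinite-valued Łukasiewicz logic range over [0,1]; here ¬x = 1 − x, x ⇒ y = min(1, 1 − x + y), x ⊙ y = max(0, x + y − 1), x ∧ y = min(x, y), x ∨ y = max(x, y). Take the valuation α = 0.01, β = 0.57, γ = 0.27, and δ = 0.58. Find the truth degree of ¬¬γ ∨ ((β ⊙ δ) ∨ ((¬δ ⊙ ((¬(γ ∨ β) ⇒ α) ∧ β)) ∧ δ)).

¬γ = 1 − 0.27 = 0.73
¬¬γ = 1 − 0.73 = 0.27
β ⊙ δ = max(0, 0.57 + 0.58 − 1) = max(0, 0.15) = 0.15
¬δ = 1 − 0.58 = 0.42
γ ∨ β = max(0.27, 0.57) = 0.57
¬(γ ∨ β) = 1 − 0.57 = 0.43
¬(γ ∨ β) ⇒ α = min(1, 1 − 0.43 + 0.01) = min(1, 0.58) = 0.58
(¬(γ ∨ β) ⇒ α) ∧ β = min(0.58, 0.57) = 0.57
¬δ ⊙ ((¬(γ ∨ β) ⇒ α) ∧ β) = max(0, 0.42 + 0.57 − 1) = max(0, -0.01) = 0.00
(¬δ ⊙ ((¬(γ ∨ β) ⇒ α) ∧ β)) ∧ δ = min(0.00, 0.58) = 0.00
(β ⊙ δ) ∨ ((¬δ ⊙ ((¬(γ ∨ β) ⇒ α) ∧ β)) ∧ δ) = max(0.15, 0.00) = 0.15
¬¬γ ∨ ((β ⊙ δ) ∨ ((¬δ ⊙ ((¬(γ ∨ β) ⇒ α) ∧ β)) ∧ δ)) = max(0.27, 0.15) = 0.27

0.27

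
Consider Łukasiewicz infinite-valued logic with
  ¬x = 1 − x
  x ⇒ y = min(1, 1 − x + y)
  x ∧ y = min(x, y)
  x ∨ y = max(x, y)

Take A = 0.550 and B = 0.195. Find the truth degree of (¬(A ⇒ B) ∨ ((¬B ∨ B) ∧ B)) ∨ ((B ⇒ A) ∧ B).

A ⇒ B = min(1, 1 − 0.550 + 0.195) = min(1, 0.645) = 0.645
¬(A ⇒ B) = 1 − 0.645 = 0.355
¬B = 1 − 0.195 = 0.805
¬B ∨ B = max(0.805, 0.195) = 0.805
(¬B ∨ B) ∧ B = min(0.805, 0.195) = 0.195
¬(A ⇒ B) ∨ ((¬B ∨ B) ∧ B) = max(0.355, 0.195) = 0.355
B ⇒ A = min(1, 1 − 0.195 + 0.550) = min(1, 1.355) = 1.000
(B ⇒ A) ∧ B = min(1.000, 0.195) = 0.195
(¬(A ⇒ B) ∨ ((¬B ∨ B) ∧ B)) ∨ ((B ⇒ A) ∧ B) = max(0.355, 0.195) = 0.355

0.355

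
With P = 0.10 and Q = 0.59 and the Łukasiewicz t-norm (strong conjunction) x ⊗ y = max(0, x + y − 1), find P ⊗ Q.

0.00

P ⊗ Q = max(0, 0.10 + 0.59 − 1) = max(0, -0.31) = 0.00
For comparison, the Gödel (minimum) t-norm min(x, y) would give 0.10.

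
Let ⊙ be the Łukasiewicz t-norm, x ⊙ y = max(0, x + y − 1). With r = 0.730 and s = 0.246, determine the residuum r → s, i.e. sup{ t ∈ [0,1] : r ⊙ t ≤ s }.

The residuum of the Łukasiewicz t-norm gives the supremum: min(1, 1 − 0.730 + 0.246).
1 − 0.730 + 0.246 = 0.516, so t = min(1, 0.516) = 0.516.
Check: 0.730 ⊙ 0.516 = max(0, 0.246) = 0.246 ≤ 0.246.

0.516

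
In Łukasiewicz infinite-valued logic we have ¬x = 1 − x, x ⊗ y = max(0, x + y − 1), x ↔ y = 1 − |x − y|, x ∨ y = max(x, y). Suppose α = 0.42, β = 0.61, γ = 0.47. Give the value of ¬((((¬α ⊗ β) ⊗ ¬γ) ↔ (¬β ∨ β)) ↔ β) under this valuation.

¬α = 1 − 0.42 = 0.58
¬α ⊗ β = max(0, 0.58 + 0.61 − 1) = max(0, 0.19) = 0.19
¬γ = 1 − 0.47 = 0.53
(¬α ⊗ β) ⊗ ¬γ = max(0, 0.19 + 0.53 − 1) = max(0, -0.28) = 0.00
¬β = 1 − 0.61 = 0.39
¬β ∨ β = max(0.39, 0.61) = 0.61
((¬α ⊗ β) ⊗ ¬γ) ↔ (¬β ∨ β) = 1 − |0.00 − 0.61| = 1 − 0.61 = 0.39
(((¬α ⊗ β) ⊗ ¬γ) ↔ (¬β ∨ β)) ↔ β = 1 − |0.39 − 0.61| = 1 − 0.22 = 0.78
¬((((¬α ⊗ β) ⊗ ¬γ) ↔ (¬β ∨ β)) ↔ β) = 1 − 0.78 = 0.22

0.22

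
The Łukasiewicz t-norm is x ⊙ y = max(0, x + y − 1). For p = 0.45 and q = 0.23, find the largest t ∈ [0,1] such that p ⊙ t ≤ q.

The residuum of the Łukasiewicz t-norm gives the supremum: min(1, 1 − 0.45 + 0.23).
1 − 0.45 + 0.23 = 0.78, so t = min(1, 0.78) = 0.78.
Check: 0.45 ⊙ 0.78 = max(0, 0.23) = 0.23 ≤ 0.23.

0.78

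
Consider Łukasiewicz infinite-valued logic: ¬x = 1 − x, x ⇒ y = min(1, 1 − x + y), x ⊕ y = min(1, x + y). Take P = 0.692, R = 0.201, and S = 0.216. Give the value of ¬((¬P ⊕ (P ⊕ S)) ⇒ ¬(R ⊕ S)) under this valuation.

¬P = 1 − 0.692 = 0.308
P ⊕ S = min(1, 0.692 + 0.216) = min(1, 0.908) = 0.908
¬P ⊕ (P ⊕ S) = min(1, 0.308 + 0.908) = min(1, 1.216) = 1.000
R ⊕ S = min(1, 0.201 + 0.216) = min(1, 0.417) = 0.417
¬(R ⊕ S) = 1 − 0.417 = 0.583
(¬P ⊕ (P ⊕ S)) ⇒ ¬(R ⊕ S) = min(1, 1 − 1.000 + 0.583) = min(1, 0.583) = 0.583
¬((¬P ⊕ (P ⊕ S)) ⇒ ¬(R ⊕ S)) = 1 − 0.583 = 0.417

0.417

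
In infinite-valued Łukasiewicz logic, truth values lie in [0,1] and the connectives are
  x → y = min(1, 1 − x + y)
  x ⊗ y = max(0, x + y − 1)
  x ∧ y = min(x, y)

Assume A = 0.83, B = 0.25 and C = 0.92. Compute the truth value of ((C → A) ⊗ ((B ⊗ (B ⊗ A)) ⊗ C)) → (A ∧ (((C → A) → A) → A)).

1.00

C → A = min(1, 1 − 0.92 + 0.83) = min(1, 0.91) = 0.91
B ⊗ A = max(0, 0.25 + 0.83 − 1) = max(0, 0.08) = 0.08
B ⊗ (B ⊗ A) = max(0, 0.25 + 0.08 − 1) = max(0, -0.67) = 0.00
(B ⊗ (B ⊗ A)) ⊗ C = max(0, 0.00 + 0.92 − 1) = max(0, -0.08) = 0.00
(C → A) ⊗ ((B ⊗ (B ⊗ A)) ⊗ C) = max(0, 0.91 + 0.00 − 1) = max(0, -0.09) = 0.00
(C → A) → A = min(1, 1 − 0.91 + 0.83) = min(1, 0.92) = 0.92
((C → A) → A) → A = min(1, 1 − 0.92 + 0.83) = min(1, 0.91) = 0.91
A ∧ (((C → A) → A) → A) = min(0.83, 0.91) = 0.83
((C → A) ⊗ ((B ⊗ (B ⊗ A)) ⊗ C)) → (A ∧ (((C → A) → A) → A)) = min(1, 1 − 0.00 + 0.83) = min(1, 1.83) = 1.00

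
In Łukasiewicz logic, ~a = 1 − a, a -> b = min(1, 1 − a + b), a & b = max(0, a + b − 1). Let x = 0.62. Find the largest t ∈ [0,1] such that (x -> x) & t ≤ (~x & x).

0.00

x -> x = min(1, 1 − 0.62 + 0.62) = min(1, 1.00) = 1.00
So the left factor is x -> x = 1.00.
~x = 1 − 0.62 = 0.38
~x & x = max(0, 0.38 + 0.62 − 1) = max(0, 0.00) = 0.00
So the right-hand bound is ~x & x = 0.00.
The residuum of the Łukasiewicz t-norm gives the supremum: min(1, 1 − 1.00 + 0.00).
1 − 1.00 + 0.00 = 0.00, so t = min(1, 0.00) = 0.00.
Check: 1.00 & 0.00 = max(0, 0.00) = 0.00 ≤ 0.00.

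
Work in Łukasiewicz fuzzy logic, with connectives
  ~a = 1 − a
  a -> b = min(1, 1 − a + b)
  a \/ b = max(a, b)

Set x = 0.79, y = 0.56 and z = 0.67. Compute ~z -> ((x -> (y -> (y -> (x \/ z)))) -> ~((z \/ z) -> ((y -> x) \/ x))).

~z = 1 − 0.67 = 0.33
x \/ z = max(0.79, 0.67) = 0.79
y -> (x \/ z) = min(1, 1 − 0.56 + 0.79) = min(1, 1.23) = 1.00
y -> (y -> (x \/ z)) = min(1, 1 − 0.56 + 1.00) = min(1, 1.44) = 1.00
x -> (y -> (y -> (x \/ z))) = min(1, 1 − 0.79 + 1.00) = min(1, 1.21) = 1.00
z \/ z = max(0.67, 0.67) = 0.67
y -> x = min(1, 1 − 0.56 + 0.79) = min(1, 1.23) = 1.00
(y -> x) \/ x = max(1.00, 0.79) = 1.00
(z \/ z) -> ((y -> x) \/ x) = min(1, 1 − 0.67 + 1.00) = min(1, 1.33) = 1.00
~((z \/ z) -> ((y -> x) \/ x)) = 1 − 1.00 = 0.00
(x -> (y -> (y -> (x \/ z)))) -> ~((z \/ z) -> ((y -> x) \/ x)) = min(1, 1 − 1.00 + 0.00) = min(1, 0.00) = 0.00
~z -> ((x -> (y -> (y -> (x \/ z)))) -> ~((z \/ z) -> ((y -> x) \/ x))) = min(1, 1 − 0.33 + 0.00) = min(1, 0.67) = 0.67

0.67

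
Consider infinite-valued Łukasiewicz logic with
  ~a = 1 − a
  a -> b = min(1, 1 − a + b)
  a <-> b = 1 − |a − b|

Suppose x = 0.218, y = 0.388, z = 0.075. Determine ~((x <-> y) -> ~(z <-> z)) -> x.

0.388

x <-> y = 1 − |0.218 − 0.388| = 1 − 0.170 = 0.830
z <-> z = 1 − |0.075 − 0.075| = 1 − 0.000 = 1.000
~(z <-> z) = 1 − 1.000 = 0.000
(x <-> y) -> ~(z <-> z) = min(1, 1 − 0.830 + 0.000) = min(1, 0.170) = 0.170
~((x <-> y) -> ~(z <-> z)) = 1 − 0.170 = 0.830
~((x <-> y) -> ~(z <-> z)) -> x = min(1, 1 − 0.830 + 0.218) = min(1, 0.388) = 0.388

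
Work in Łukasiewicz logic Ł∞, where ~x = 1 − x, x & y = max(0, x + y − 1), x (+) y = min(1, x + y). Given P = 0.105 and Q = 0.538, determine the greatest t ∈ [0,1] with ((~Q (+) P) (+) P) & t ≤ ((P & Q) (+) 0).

~Q = 1 − 0.538 = 0.462
~Q (+) P = min(1, 0.462 + 0.105) = min(1, 0.567) = 0.567
(~Q (+) P) (+) P = min(1, 0.567 + 0.105) = min(1, 0.672) = 0.672
So the left factor is (~Q (+) P) (+) P = 0.672.
P & Q = max(0, 0.105 + 0.538 − 1) = max(0, -0.357) = 0.000
(P & Q) (+) 0 = min(1, 0.000 + 0.000) = min(1, 0.000) = 0.000
So the right-hand bound is (P & Q) (+) 0 = 0.000.
The residuum of the Łukasiewicz t-norm gives the supremum: min(1, 1 − 0.672 + 0.000).
1 − 0.672 + 0.000 = 0.328, so t = min(1, 0.328) = 0.328.
Check: 0.672 & 0.328 = max(0, 0.000) = 0.000 ≤ 0.000.

0.328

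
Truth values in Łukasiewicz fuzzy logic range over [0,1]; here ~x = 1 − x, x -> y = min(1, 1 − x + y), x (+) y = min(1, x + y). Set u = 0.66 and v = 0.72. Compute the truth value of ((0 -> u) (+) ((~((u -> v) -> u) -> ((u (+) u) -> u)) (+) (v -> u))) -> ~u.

0.34

0 -> u = min(1, 1 − 0.00 + 0.66) = min(1, 1.66) = 1.00
u -> v = min(1, 1 − 0.66 + 0.72) = min(1, 1.06) = 1.00
(u -> v) -> u = min(1, 1 − 1.00 + 0.66) = min(1, 0.66) = 0.66
~((u -> v) -> u) = 1 − 0.66 = 0.34
u (+) u = min(1, 0.66 + 0.66) = min(1, 1.32) = 1.00
(u (+) u) -> u = min(1, 1 − 1.00 + 0.66) = min(1, 0.66) = 0.66
~((u -> v) -> u) -> ((u (+) u) -> u) = min(1, 1 − 0.34 + 0.66) = min(1, 1.32) = 1.00
v -> u = min(1, 1 − 0.72 + 0.66) = min(1, 0.94) = 0.94
(~((u -> v) -> u) -> ((u (+) u) -> u)) (+) (v -> u) = min(1, 1.00 + 0.94) = min(1, 1.94) = 1.00
(0 -> u) (+) ((~((u -> v) -> u) -> ((u (+) u) -> u)) (+) (v -> u)) = min(1, 1.00 + 1.00) = min(1, 2.00) = 1.00
~u = 1 − 0.66 = 0.34
((0 -> u) (+) ((~((u -> v) -> u) -> ((u (+) u) -> u)) (+) (v -> u))) -> ~u = min(1, 1 − 1.00 + 0.34) = min(1, 0.34) = 0.34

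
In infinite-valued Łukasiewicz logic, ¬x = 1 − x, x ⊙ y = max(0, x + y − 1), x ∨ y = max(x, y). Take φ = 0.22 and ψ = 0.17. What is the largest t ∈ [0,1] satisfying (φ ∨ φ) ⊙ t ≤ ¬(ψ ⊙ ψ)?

φ ∨ φ = max(0.22, 0.22) = 0.22
So the left factor is φ ∨ φ = 0.22.
ψ ⊙ ψ = max(0, 0.17 + 0.17 − 1) = max(0, -0.66) = 0.00
¬(ψ ⊙ ψ) = 1 − 0.00 = 1.00
So the right-hand bound is ¬(ψ ⊙ ψ) = 1.00.
The residuum of the Łukasiewicz t-norm gives the supremum: min(1, 1 − 0.22 + 1.00).
1 − 0.22 + 1.00 = 1.78, so t = min(1, 1.78) = 1.00.
Check: 0.22 ⊙ 1.00 = max(0, 0.22) = 0.22 ≤ 1.00.

1.00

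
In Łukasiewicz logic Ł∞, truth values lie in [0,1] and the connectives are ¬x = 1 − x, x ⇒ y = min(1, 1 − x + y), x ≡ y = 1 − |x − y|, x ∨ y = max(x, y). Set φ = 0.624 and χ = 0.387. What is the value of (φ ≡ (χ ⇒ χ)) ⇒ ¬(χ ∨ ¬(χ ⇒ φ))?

χ ⇒ χ = min(1, 1 − 0.387 + 0.387) = min(1, 1.000) = 1.000
φ ≡ (χ ⇒ χ) = 1 − |0.624 − 1.000| = 1 − 0.376 = 0.624
χ ⇒ φ = min(1, 1 − 0.387 + 0.624) = min(1, 1.237) = 1.000
¬(χ ⇒ φ) = 1 − 1.000 = 0.000
χ ∨ ¬(χ ⇒ φ) = max(0.387, 0.000) = 0.387
¬(χ ∨ ¬(χ ⇒ φ)) = 1 − 0.387 = 0.613
(φ ≡ (χ ⇒ χ)) ⇒ ¬(χ ∨ ¬(χ ⇒ φ)) = min(1, 1 − 0.624 + 0.613) = min(1, 0.989) = 0.989

0.989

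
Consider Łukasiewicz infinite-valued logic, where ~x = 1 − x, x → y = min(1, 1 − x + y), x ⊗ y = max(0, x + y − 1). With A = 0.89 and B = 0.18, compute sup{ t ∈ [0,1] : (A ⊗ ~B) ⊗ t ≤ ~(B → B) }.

~B = 1 − 0.18 = 0.82
A ⊗ ~B = max(0, 0.89 + 0.82 − 1) = max(0, 0.71) = 0.71
So the left factor is A ⊗ ~B = 0.71.
B → B = min(1, 1 − 0.18 + 0.18) = min(1, 1.00) = 1.00
~(B → B) = 1 − 1.00 = 0.00
So the right-hand bound is ~(B → B) = 0.00.
The residuum of the Łukasiewicz t-norm gives the supremum: min(1, 1 − 0.71 + 0.00).
1 − 0.71 + 0.00 = 0.29, so t = min(1, 0.29) = 0.29.
Check: 0.71 ⊗ 0.29 = max(0, 0.00) = 0.00 ≤ 0.00.

0.29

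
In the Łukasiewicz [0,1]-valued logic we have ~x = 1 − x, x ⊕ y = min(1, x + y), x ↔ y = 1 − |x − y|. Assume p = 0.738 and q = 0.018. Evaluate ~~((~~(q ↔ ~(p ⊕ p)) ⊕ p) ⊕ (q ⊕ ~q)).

1.000

p ⊕ p = min(1, 0.738 + 0.738) = min(1, 1.476) = 1.000
~(p ⊕ p) = 1 − 1.000 = 0.000
q ↔ ~(p ⊕ p) = 1 − |0.018 − 0.000| = 1 − 0.018 = 0.982
~(q ↔ ~(p ⊕ p)) = 1 − 0.982 = 0.018
~~(q ↔ ~(p ⊕ p)) = 1 − 0.018 = 0.982
~~(q ↔ ~(p ⊕ p)) ⊕ p = min(1, 0.982 + 0.738) = min(1, 1.720) = 1.000
~q = 1 − 0.018 = 0.982
q ⊕ ~q = min(1, 0.018 + 0.982) = min(1, 1.000) = 1.000
(~~(q ↔ ~(p ⊕ p)) ⊕ p) ⊕ (q ⊕ ~q) = min(1, 1.000 + 1.000) = min(1, 2.000) = 1.000
~((~~(q ↔ ~(p ⊕ p)) ⊕ p) ⊕ (q ⊕ ~q)) = 1 − 1.000 = 0.000
~~((~~(q ↔ ~(p ⊕ p)) ⊕ p) ⊕ (q ⊕ ~q)) = 1 − 0.000 = 1.000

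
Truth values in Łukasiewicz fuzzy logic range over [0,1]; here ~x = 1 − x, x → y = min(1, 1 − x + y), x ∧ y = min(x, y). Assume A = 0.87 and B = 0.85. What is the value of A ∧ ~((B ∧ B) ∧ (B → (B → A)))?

0.15

B ∧ B = min(0.85, 0.85) = 0.85
B → A = min(1, 1 − 0.85 + 0.87) = min(1, 1.02) = 1.00
B → (B → A) = min(1, 1 − 0.85 + 1.00) = min(1, 1.15) = 1.00
(B ∧ B) ∧ (B → (B → A)) = min(0.85, 1.00) = 0.85
~((B ∧ B) ∧ (B → (B → A))) = 1 − 0.85 = 0.15
A ∧ ~((B ∧ B) ∧ (B → (B → A))) = min(0.87, 0.15) = 0.15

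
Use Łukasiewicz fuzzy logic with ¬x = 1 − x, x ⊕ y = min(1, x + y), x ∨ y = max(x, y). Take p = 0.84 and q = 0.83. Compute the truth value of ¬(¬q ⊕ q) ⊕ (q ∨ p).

0.84

¬q = 1 − 0.83 = 0.17
¬q ⊕ q = min(1, 0.17 + 0.83) = min(1, 1.00) = 1.00
¬(¬q ⊕ q) = 1 − 1.00 = 0.00
q ∨ p = max(0.83, 0.84) = 0.84
¬(¬q ⊕ q) ⊕ (q ∨ p) = min(1, 0.00 + 0.84) = min(1, 0.84) = 0.84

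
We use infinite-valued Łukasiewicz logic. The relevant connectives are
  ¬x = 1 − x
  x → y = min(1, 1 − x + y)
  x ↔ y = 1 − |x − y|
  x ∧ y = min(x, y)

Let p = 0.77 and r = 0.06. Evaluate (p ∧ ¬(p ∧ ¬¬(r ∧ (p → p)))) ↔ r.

0.29

p → p = min(1, 1 − 0.77 + 0.77) = min(1, 1.00) = 1.00
r ∧ (p → p) = min(0.06, 1.00) = 0.06
¬(r ∧ (p → p)) = 1 − 0.06 = 0.94
¬¬(r ∧ (p → p)) = 1 − 0.94 = 0.06
p ∧ ¬¬(r ∧ (p → p)) = min(0.77, 0.06) = 0.06
¬(p ∧ ¬¬(r ∧ (p → p))) = 1 − 0.06 = 0.94
p ∧ ¬(p ∧ ¬¬(r ∧ (p → p))) = min(0.77, 0.94) = 0.77
(p ∧ ¬(p ∧ ¬¬(r ∧ (p → p)))) ↔ r = 1 − |0.77 − 0.06| = 1 − 0.71 = 0.29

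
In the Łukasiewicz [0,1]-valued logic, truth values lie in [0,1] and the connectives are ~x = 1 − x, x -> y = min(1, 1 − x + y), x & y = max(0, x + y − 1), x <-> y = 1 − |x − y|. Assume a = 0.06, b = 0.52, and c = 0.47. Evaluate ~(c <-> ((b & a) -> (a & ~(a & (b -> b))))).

0.53

b & a = max(0, 0.52 + 0.06 − 1) = max(0, -0.42) = 0.00
b -> b = min(1, 1 − 0.52 + 0.52) = min(1, 1.00) = 1.00
a & (b -> b) = max(0, 0.06 + 1.00 − 1) = max(0, 0.06) = 0.06
~(a & (b -> b)) = 1 − 0.06 = 0.94
a & ~(a & (b -> b)) = max(0, 0.06 + 0.94 − 1) = max(0, 0.00) = 0.00
(b & a) -> (a & ~(a & (b -> b))) = min(1, 1 − 0.00 + 0.00) = min(1, 1.00) = 1.00
c <-> ((b & a) -> (a & ~(a & (b -> b)))) = 1 − |0.47 − 1.00| = 1 − 0.53 = 0.47
~(c <-> ((b & a) -> (a & ~(a & (b -> b))))) = 1 − 0.47 = 0.53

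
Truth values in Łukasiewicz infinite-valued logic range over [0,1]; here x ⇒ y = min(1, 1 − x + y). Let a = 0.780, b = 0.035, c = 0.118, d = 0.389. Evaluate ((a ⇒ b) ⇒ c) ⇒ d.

a ⇒ b = min(1, 1 − 0.780 + 0.035) = min(1, 0.255) = 0.255
(a ⇒ b) ⇒ c = min(1, 1 − 0.255 + 0.118) = min(1, 0.863) = 0.863
((a ⇒ b) ⇒ c) ⇒ d = min(1, 1 − 0.863 + 0.389) = min(1, 0.526) = 0.526

0.526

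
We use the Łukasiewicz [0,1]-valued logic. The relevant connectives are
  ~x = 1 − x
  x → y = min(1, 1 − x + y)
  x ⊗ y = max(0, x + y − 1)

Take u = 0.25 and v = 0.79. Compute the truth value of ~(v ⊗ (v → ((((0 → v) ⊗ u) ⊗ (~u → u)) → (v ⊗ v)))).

0.21

0 → v = min(1, 1 − 0.00 + 0.79) = min(1, 1.79) = 1.00
(0 → v) ⊗ u = max(0, 1.00 + 0.25 − 1) = max(0, 0.25) = 0.25
~u = 1 − 0.25 = 0.75
~u → u = min(1, 1 − 0.75 + 0.25) = min(1, 0.50) = 0.50
((0 → v) ⊗ u) ⊗ (~u → u) = max(0, 0.25 + 0.50 − 1) = max(0, -0.25) = 0.00
v ⊗ v = max(0, 0.79 + 0.79 − 1) = max(0, 0.58) = 0.58
(((0 → v) ⊗ u) ⊗ (~u → u)) → (v ⊗ v) = min(1, 1 − 0.00 + 0.58) = min(1, 1.58) = 1.00
v → ((((0 → v) ⊗ u) ⊗ (~u → u)) → (v ⊗ v)) = min(1, 1 − 0.79 + 1.00) = min(1, 1.21) = 1.00
v ⊗ (v → ((((0 → v) ⊗ u) ⊗ (~u → u)) → (v ⊗ v))) = max(0, 0.79 + 1.00 − 1) = max(0, 0.79) = 0.79
~(v ⊗ (v → ((((0 → v) ⊗ u) ⊗ (~u → u)) → (v ⊗ v)))) = 1 − 0.79 = 0.21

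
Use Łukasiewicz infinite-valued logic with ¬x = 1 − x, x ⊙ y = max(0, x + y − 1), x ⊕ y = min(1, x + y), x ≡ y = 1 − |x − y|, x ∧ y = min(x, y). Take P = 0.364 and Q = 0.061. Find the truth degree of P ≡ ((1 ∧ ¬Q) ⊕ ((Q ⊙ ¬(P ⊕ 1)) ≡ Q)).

0.364

¬Q = 1 − 0.061 = 0.939
1 ∧ ¬Q = min(1.000, 0.939) = 0.939
P ⊕ 1 = min(1, 0.364 + 1.000) = min(1, 1.364) = 1.000
¬(P ⊕ 1) = 1 − 1.000 = 0.000
Q ⊙ ¬(P ⊕ 1) = max(0, 0.061 + 0.000 − 1) = max(0, -0.939) = 0.000
(Q ⊙ ¬(P ⊕ 1)) ≡ Q = 1 − |0.000 − 0.061| = 1 − 0.061 = 0.939
(1 ∧ ¬Q) ⊕ ((Q ⊙ ¬(P ⊕ 1)) ≡ Q) = min(1, 0.939 + 0.939) = min(1, 1.878) = 1.000
P ≡ ((1 ∧ ¬Q) ⊕ ((Q ⊙ ¬(P ⊕ 1)) ≡ Q)) = 1 − |0.364 − 1.000| = 1 − 0.636 = 0.364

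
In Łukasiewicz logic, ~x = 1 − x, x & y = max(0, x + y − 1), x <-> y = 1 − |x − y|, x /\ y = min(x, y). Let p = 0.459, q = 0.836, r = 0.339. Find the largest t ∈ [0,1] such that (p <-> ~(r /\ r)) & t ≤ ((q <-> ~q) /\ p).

r /\ r = min(0.339, 0.339) = 0.339
~(r /\ r) = 1 − 0.339 = 0.661
p <-> ~(r /\ r) = 1 − |0.459 − 0.661| = 1 − 0.202 = 0.798
So the left factor is p <-> ~(r /\ r) = 0.798.
~q = 1 − 0.836 = 0.164
q <-> ~q = 1 − |0.836 − 0.164| = 1 − 0.672 = 0.328
(q <-> ~q) /\ p = min(0.328, 0.459) = 0.328
So the right-hand bound is (q <-> ~q) /\ p = 0.328.
The residuum of the Łukasiewicz t-norm gives the supremum: min(1, 1 − 0.798 + 0.328).
1 − 0.798 + 0.328 = 0.530, so t = min(1, 0.530) = 0.530.
Check: 0.798 & 0.530 = max(0, 0.328) = 0.328 ≤ 0.328.

0.530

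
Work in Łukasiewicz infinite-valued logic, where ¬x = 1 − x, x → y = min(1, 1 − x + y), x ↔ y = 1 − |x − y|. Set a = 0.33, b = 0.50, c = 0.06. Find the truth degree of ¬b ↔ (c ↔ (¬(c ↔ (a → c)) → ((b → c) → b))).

¬b = 1 − 0.50 = 0.50
a → c = min(1, 1 − 0.33 + 0.06) = min(1, 0.73) = 0.73
c ↔ (a → c) = 1 − |0.06 − 0.73| = 1 − 0.67 = 0.33
¬(c ↔ (a → c)) = 1 − 0.33 = 0.67
b → c = min(1, 1 − 0.50 + 0.06) = min(1, 0.56) = 0.56
(b → c) → b = min(1, 1 − 0.56 + 0.50) = min(1, 0.94) = 0.94
¬(c ↔ (a → c)) → ((b → c) → b) = min(1, 1 − 0.67 + 0.94) = min(1, 1.27) = 1.00
c ↔ (¬(c ↔ (a → c)) → ((b → c) → b)) = 1 − |0.06 − 1.00| = 1 − 0.94 = 0.06
¬b ↔ (c ↔ (¬(c ↔ (a → c)) → ((b → c) → b))) = 1 − |0.50 − 0.06| = 1 − 0.44 = 0.56

0.56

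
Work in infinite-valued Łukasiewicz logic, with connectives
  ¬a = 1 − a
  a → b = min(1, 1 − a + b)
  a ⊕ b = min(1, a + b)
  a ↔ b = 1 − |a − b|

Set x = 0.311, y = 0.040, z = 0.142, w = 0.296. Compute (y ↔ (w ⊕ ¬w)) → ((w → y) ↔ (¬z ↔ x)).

¬w = 1 − 0.296 = 0.704
w ⊕ ¬w = min(1, 0.296 + 0.704) = min(1, 1.000) = 1.000
y ↔ (w ⊕ ¬w) = 1 − |0.040 − 1.000| = 1 − 0.960 = 0.040
w → y = min(1, 1 − 0.296 + 0.040) = min(1, 0.744) = 0.744
¬z = 1 − 0.142 = 0.858
¬z ↔ x = 1 − |0.858 − 0.311| = 1 − 0.547 = 0.453
(w → y) ↔ (¬z ↔ x) = 1 − |0.744 − 0.453| = 1 − 0.291 = 0.709
(y ↔ (w ⊕ ¬w)) → ((w → y) ↔ (¬z ↔ x)) = min(1, 1 − 0.040 + 0.709) = min(1, 1.669) = 1.000

1.000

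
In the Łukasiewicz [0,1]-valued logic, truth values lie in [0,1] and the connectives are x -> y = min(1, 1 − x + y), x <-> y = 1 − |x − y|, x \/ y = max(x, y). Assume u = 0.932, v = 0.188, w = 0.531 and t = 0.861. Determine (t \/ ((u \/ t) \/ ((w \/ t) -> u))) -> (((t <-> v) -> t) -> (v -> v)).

1.000

u \/ t = max(0.932, 0.861) = 0.932
w \/ t = max(0.531, 0.861) = 0.861
(w \/ t) -> u = min(1, 1 − 0.861 + 0.932) = min(1, 1.071) = 1.000
(u \/ t) \/ ((w \/ t) -> u) = max(0.932, 1.000) = 1.000
t \/ ((u \/ t) \/ ((w \/ t) -> u)) = max(0.861, 1.000) = 1.000
t <-> v = 1 − |0.861 − 0.188| = 1 − 0.673 = 0.327
(t <-> v) -> t = min(1, 1 − 0.327 + 0.861) = min(1, 1.534) = 1.000
v -> v = min(1, 1 − 0.188 + 0.188) = min(1, 1.000) = 1.000
((t <-> v) -> t) -> (v -> v) = min(1, 1 − 1.000 + 1.000) = min(1, 1.000) = 1.000
(t \/ ((u \/ t) \/ ((w \/ t) -> u))) -> (((t <-> v) -> t) -> (v -> v)) = min(1, 1 − 1.000 + 1.000) = min(1, 1.000) = 1.000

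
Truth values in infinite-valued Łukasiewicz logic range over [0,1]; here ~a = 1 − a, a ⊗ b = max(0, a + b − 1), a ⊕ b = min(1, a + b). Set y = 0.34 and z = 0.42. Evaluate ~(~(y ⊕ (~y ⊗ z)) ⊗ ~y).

0.76

~y = 1 − 0.34 = 0.66
~y ⊗ z = max(0, 0.66 + 0.42 − 1) = max(0, 0.08) = 0.08
y ⊕ (~y ⊗ z) = min(1, 0.34 + 0.08) = min(1, 0.42) = 0.42
~(y ⊕ (~y ⊗ z)) = 1 − 0.42 = 0.58
~(y ⊕ (~y ⊗ z)) ⊗ ~y = max(0, 0.58 + 0.66 − 1) = max(0, 0.24) = 0.24
~(~(y ⊕ (~y ⊗ z)) ⊗ ~y) = 1 − 0.24 = 0.76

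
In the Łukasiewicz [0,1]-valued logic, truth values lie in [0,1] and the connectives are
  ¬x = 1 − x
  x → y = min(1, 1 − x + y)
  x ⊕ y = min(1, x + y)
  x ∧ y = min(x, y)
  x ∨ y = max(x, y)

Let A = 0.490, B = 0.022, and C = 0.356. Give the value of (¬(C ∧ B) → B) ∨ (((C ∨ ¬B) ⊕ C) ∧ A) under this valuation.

0.490

C ∧ B = min(0.356, 0.022) = 0.022
¬(C ∧ B) = 1 − 0.022 = 0.978
¬(C ∧ B) → B = min(1, 1 − 0.978 + 0.022) = min(1, 0.044) = 0.044
¬B = 1 − 0.022 = 0.978
C ∨ ¬B = max(0.356, 0.978) = 0.978
(C ∨ ¬B) ⊕ C = min(1, 0.978 + 0.356) = min(1, 1.334) = 1.000
((C ∨ ¬B) ⊕ C) ∧ A = min(1.000, 0.490) = 0.490
(¬(C ∧ B) → B) ∨ (((C ∨ ¬B) ⊕ C) ∧ A) = max(0.044, 0.490) = 0.490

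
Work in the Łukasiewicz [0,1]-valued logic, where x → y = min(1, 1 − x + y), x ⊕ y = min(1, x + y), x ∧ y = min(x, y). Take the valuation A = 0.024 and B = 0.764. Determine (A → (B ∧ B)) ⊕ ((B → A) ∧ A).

B ∧ B = min(0.764, 0.764) = 0.764
A → (B ∧ B) = min(1, 1 − 0.024 + 0.764) = min(1, 1.740) = 1.000
B → A = min(1, 1 − 0.764 + 0.024) = min(1, 0.260) = 0.260
(B → A) ∧ A = min(0.260, 0.024) = 0.024
(A → (B ∧ B)) ⊕ ((B → A) ∧ A) = min(1, 1.000 + 0.024) = min(1, 1.024) = 1.000

1.000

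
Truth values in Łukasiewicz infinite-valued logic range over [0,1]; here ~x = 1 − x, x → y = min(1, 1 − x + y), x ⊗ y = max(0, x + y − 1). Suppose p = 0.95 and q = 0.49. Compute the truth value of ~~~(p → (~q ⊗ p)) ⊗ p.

0.44

~q = 1 − 0.49 = 0.51
~q ⊗ p = max(0, 0.51 + 0.95 − 1) = max(0, 0.46) = 0.46
p → (~q ⊗ p) = min(1, 1 − 0.95 + 0.46) = min(1, 0.51) = 0.51
~(p → (~q ⊗ p)) = 1 − 0.51 = 0.49
~~(p → (~q ⊗ p)) = 1 − 0.49 = 0.51
~~~(p → (~q ⊗ p)) = 1 − 0.51 = 0.49
~~~(p → (~q ⊗ p)) ⊗ p = max(0, 0.49 + 0.95 − 1) = max(0, 0.44) = 0.44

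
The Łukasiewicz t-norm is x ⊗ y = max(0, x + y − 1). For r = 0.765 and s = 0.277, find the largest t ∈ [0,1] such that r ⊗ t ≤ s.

0.512

The residuum of the Łukasiewicz t-norm gives the supremum: min(1, 1 − 0.765 + 0.277).
1 − 0.765 + 0.277 = 0.512, so t = min(1, 0.512) = 0.512.
Check: 0.765 ⊗ 0.512 = max(0, 0.277) = 0.277 ≤ 0.277.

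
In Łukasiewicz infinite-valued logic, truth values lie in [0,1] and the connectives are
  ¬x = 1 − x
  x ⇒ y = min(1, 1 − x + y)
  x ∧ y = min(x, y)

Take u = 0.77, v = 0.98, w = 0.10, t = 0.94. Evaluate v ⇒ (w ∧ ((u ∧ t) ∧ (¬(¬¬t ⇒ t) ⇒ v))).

u ∧ t = min(0.77, 0.94) = 0.77
¬t = 1 − 0.94 = 0.06
¬¬t = 1 − 0.06 = 0.94
¬¬t ⇒ t = min(1, 1 − 0.94 + 0.94) = min(1, 1.00) = 1.00
¬(¬¬t ⇒ t) = 1 − 1.00 = 0.00
¬(¬¬t ⇒ t) ⇒ v = min(1, 1 − 0.00 + 0.98) = min(1, 1.98) = 1.00
(u ∧ t) ∧ (¬(¬¬t ⇒ t) ⇒ v) = min(0.77, 1.00) = 0.77
w ∧ ((u ∧ t) ∧ (¬(¬¬t ⇒ t) ⇒ v)) = min(0.10, 0.77) = 0.10
v ⇒ (w ∧ ((u ∧ t) ∧ (¬(¬¬t ⇒ t) ⇒ v))) = min(1, 1 − 0.98 + 0.10) = min(1, 0.12) = 0.12

0.12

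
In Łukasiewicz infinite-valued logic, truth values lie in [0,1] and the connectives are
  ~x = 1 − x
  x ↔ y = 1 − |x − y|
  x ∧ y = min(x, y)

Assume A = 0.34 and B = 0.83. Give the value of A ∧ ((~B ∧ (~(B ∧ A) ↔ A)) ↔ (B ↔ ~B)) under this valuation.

~B = 1 − 0.83 = 0.17
B ∧ A = min(0.83, 0.34) = 0.34
~(B ∧ A) = 1 − 0.34 = 0.66
~(B ∧ A) ↔ A = 1 − |0.66 − 0.34| = 1 − 0.32 = 0.68
~B ∧ (~(B ∧ A) ↔ A) = min(0.17, 0.68) = 0.17
B ↔ ~B = 1 − |0.83 − 0.17| = 1 − 0.66 = 0.34
(~B ∧ (~(B ∧ A) ↔ A)) ↔ (B ↔ ~B) = 1 − |0.17 − 0.34| = 1 − 0.17 = 0.83
A ∧ ((~B ∧ (~(B ∧ A) ↔ A)) ↔ (B ↔ ~B)) = min(0.34, 0.83) = 0.34

0.34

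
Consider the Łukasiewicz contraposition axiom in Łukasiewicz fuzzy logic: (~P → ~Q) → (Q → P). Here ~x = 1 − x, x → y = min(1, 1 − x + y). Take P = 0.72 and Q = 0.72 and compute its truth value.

1.00

~P = 1 − 0.72 = 0.28
~Q = 1 − 0.72 = 0.28
~P → ~Q = min(1, 1 − 0.28 + 0.28) = min(1, 1.00) = 1.00
Q → P = min(1, 1 − 0.72 + 0.72) = min(1, 1.00) = 1.00
(~P → ~Q) → (Q → P) = min(1, 1 − 1.00 + 1.00) = min(1, 1.00) = 1.00
(As expected: an axiom of Ł∞, always 1.)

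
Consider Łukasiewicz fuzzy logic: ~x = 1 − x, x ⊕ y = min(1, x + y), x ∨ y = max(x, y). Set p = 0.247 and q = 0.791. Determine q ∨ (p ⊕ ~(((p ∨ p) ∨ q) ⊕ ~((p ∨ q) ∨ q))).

0.791

p ∨ p = max(0.247, 0.247) = 0.247
(p ∨ p) ∨ q = max(0.247, 0.791) = 0.791
p ∨ q = max(0.247, 0.791) = 0.791
(p ∨ q) ∨ q = max(0.791, 0.791) = 0.791
~((p ∨ q) ∨ q) = 1 − 0.791 = 0.209
((p ∨ p) ∨ q) ⊕ ~((p ∨ q) ∨ q) = min(1, 0.791 + 0.209) = min(1, 1.000) = 1.000
~(((p ∨ p) ∨ q) ⊕ ~((p ∨ q) ∨ q)) = 1 − 1.000 = 0.000
p ⊕ ~(((p ∨ p) ∨ q) ⊕ ~((p ∨ q) ∨ q)) = min(1, 0.247 + 0.000) = min(1, 0.247) = 0.247
q ∨ (p ⊕ ~(((p ∨ p) ∨ q) ⊕ ~((p ∨ q) ∨ q))) = max(0.791, 0.247) = 0.791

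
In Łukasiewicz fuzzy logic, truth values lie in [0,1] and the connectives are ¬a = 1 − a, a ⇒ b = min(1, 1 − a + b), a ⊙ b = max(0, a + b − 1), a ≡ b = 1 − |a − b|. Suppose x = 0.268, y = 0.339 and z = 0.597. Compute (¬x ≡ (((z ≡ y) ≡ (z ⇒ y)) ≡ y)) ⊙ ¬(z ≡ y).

0.000

¬x = 1 − 0.268 = 0.732
z ≡ y = 1 − |0.597 − 0.339| = 1 − 0.258 = 0.742
z ⇒ y = min(1, 1 − 0.597 + 0.339) = min(1, 0.742) = 0.742
(z ≡ y) ≡ (z ⇒ y) = 1 − |0.742 − 0.742| = 1 − 0.000 = 1.000
((z ≡ y) ≡ (z ⇒ y)) ≡ y = 1 − |1.000 − 0.339| = 1 − 0.661 = 0.339
¬x ≡ (((z ≡ y) ≡ (z ⇒ y)) ≡ y) = 1 − |0.732 − 0.339| = 1 − 0.393 = 0.607
¬(z ≡ y) = 1 − 0.742 = 0.258
(¬x ≡ (((z ≡ y) ≡ (z ⇒ y)) ≡ y)) ⊙ ¬(z ≡ y) = max(0, 0.607 + 0.258 − 1) = max(0, -0.135) = 0.000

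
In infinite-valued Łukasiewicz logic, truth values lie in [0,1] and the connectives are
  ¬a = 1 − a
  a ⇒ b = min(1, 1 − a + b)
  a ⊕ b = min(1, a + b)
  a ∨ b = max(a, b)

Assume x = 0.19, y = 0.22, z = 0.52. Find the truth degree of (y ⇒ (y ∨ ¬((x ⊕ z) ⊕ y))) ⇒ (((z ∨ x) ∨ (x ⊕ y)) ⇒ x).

0.67

x ⊕ z = min(1, 0.19 + 0.52) = min(1, 0.71) = 0.71
(x ⊕ z) ⊕ y = min(1, 0.71 + 0.22) = min(1, 0.93) = 0.93
¬((x ⊕ z) ⊕ y) = 1 − 0.93 = 0.07
y ∨ ¬((x ⊕ z) ⊕ y) = max(0.22, 0.07) = 0.22
y ⇒ (y ∨ ¬((x ⊕ z) ⊕ y)) = min(1, 1 − 0.22 + 0.22) = min(1, 1.00) = 1.00
z ∨ x = max(0.52, 0.19) = 0.52
x ⊕ y = min(1, 0.19 + 0.22) = min(1, 0.41) = 0.41
(z ∨ x) ∨ (x ⊕ y) = max(0.52, 0.41) = 0.52
((z ∨ x) ∨ (x ⊕ y)) ⇒ x = min(1, 1 − 0.52 + 0.19) = min(1, 0.67) = 0.67
(y ⇒ (y ∨ ¬((x ⊕ z) ⊕ y))) ⇒ (((z ∨ x) ∨ (x ⊕ y)) ⇒ x) = min(1, 1 − 1.00 + 0.67) = min(1, 0.67) = 0.67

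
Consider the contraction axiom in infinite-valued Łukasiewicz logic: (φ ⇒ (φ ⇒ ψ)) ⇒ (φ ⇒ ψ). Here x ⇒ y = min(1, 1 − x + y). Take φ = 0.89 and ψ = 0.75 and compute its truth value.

0.89

φ ⇒ ψ = min(1, 1 − 0.89 + 0.75) = min(1, 0.86) = 0.86
φ ⇒ (φ ⇒ ψ) = min(1, 1 − 0.89 + 0.86) = min(1, 0.97) = 0.97
(φ ⇒ (φ ⇒ ψ)) ⇒ (φ ⇒ ψ) = min(1, 1 − 0.97 + 0.86) = min(1, 0.89) = 0.89
(The value 0.89 < 1 shows this instance is not satisfied; fails in Ł∞ (the t-norm is not idempotent).)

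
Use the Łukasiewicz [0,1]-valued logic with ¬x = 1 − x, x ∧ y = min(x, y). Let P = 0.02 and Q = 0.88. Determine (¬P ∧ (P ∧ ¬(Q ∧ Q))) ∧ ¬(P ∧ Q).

¬P = 1 − 0.02 = 0.98
Q ∧ Q = min(0.88, 0.88) = 0.88
¬(Q ∧ Q) = 1 − 0.88 = 0.12
P ∧ ¬(Q ∧ Q) = min(0.02, 0.12) = 0.02
¬P ∧ (P ∧ ¬(Q ∧ Q)) = min(0.98, 0.02) = 0.02
P ∧ Q = min(0.02, 0.88) = 0.02
¬(P ∧ Q) = 1 − 0.02 = 0.98
(¬P ∧ (P ∧ ¬(Q ∧ Q))) ∧ ¬(P ∧ Q) = min(0.02, 0.98) = 0.02

0.02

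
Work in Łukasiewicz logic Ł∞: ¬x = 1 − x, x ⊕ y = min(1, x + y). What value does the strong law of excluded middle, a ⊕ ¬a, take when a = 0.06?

¬a = 1 − 0.06 = 0.94
a ⊕ ¬a = min(1, 0.06 + 0.94) = min(1, 1.00) = 1.00
(As expected: always 1 in Ł∞ since a ⊕ (1−a) = 1.)

1.00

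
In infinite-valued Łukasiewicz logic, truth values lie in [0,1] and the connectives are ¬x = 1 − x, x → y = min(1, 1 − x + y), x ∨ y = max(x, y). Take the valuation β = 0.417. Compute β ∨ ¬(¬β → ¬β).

0.417

¬β = 1 − 0.417 = 0.583
¬β → ¬β = min(1, 1 − 0.583 + 0.583) = min(1, 1.000) = 1.000
¬(¬β → ¬β) = 1 − 1.000 = 0.000
β ∨ ¬(¬β → ¬β) = max(0.417, 0.000) = 0.417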